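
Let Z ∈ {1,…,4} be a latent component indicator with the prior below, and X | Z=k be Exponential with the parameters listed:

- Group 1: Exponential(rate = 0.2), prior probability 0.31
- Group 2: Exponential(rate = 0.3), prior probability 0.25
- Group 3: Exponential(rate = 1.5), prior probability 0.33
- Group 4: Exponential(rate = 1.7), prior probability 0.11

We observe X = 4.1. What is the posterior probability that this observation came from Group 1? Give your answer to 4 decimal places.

By Bayes' theorem, P(k | x) = π_k f_k(x) / Σ_j π_j f_j(x).
Component likelihoods at x = 4.1:
  L_1 = 0.2·e^(−0.2·4.1) = 0.2·e^(−0.8200) = 0.0880863
  L_2 = 0.3·e^(−0.3·4.1) = 0.3·e^(−1.2300) = 0.0876878
  L_3 = 1.5·e^(−1.5·4.1) = 1.5·e^(−6.1500) = 0.00320022
  L_4 = 1.7·e^(−1.7·4.1) = 1.7·e^(−6.9700) = 0.00159741
Unnormalised posteriors:
  π_1·L_1 = 0.31 × 0.0880863 = 0.0273068
  π_2·L_2 = 0.25 × 0.0876878 = 0.0219219
  π_3·L_3 = 0.33 × 0.00320022 = 0.00105607
  π_4·L_4 = 0.11 × 0.00159741 = 0.000175715
Marginal: 0.0273068 + 0.0219219 + 0.00105607 + 0.000175715 = 0.0504605
P(Group 1 | x) ≈ 0.5412

0.5412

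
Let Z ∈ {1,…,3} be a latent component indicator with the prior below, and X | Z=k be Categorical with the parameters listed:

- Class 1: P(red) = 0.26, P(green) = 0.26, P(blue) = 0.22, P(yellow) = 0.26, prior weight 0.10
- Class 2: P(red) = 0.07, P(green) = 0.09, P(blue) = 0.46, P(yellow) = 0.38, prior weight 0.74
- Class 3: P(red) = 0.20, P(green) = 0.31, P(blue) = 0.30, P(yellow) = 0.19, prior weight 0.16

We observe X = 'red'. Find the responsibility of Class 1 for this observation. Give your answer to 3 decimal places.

P(component k | x) = π_k·f_k(x) / marginal(x), where marginal(x) = Σ_j π_j·f_j(x).
Categorical probabilities:
  p_1 = 0.26
  p_2 = 0.07
  p_3 = 0.2
Weight by the priors:
  π_1·p_1 = 0.10 × 0.26 = 0.026
  π_2·p_2 = 0.74 × 0.07 = 0.0518
  π_3·p_3 = 0.16 × 0.2 = 0.032
Denominator: 0.026 + 0.0518 + 0.032 = 0.1098
So the posterior for Class 1 is 0.026 / 0.1098 ≈ 0.237.

0.237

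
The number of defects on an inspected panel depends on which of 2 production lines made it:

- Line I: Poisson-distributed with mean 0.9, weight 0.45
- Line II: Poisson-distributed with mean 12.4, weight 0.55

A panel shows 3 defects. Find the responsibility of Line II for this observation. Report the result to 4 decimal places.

0.0314

Apply Bayes' rule: the posterior for each component is proportional to its prior times its likelihood at x.
Evaluate each component's likelihood at the observed value:
  f_I = 0.0493982
  f_II = 0.00130877
Weight by the priors:
  π_I·f_I = 0.45 × 0.0493982 = 0.0222292
  π_II·f_II = 0.55 × 0.00130877 = 0.000719822
Denominator: 0.0222292 + 0.000719822 = 0.022949
P(Line II | the observation) ≈ 0.0314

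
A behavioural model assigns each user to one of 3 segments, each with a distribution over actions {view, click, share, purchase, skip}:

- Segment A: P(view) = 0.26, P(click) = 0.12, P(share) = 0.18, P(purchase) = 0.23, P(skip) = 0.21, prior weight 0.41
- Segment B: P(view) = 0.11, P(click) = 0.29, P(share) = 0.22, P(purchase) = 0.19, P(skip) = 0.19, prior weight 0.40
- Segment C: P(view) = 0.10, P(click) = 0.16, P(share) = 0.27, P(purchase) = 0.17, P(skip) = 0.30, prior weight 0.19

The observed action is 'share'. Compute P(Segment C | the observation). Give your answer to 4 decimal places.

Apply Bayes' rule: the posterior for each component is proportional to its prior times its likelihood at x.
Categorical probabilities:
  p_A = 0.18
  p_B = 0.22
  p_C = 0.27
Unnormalised posteriors:
  π_A·p_A = 0.41 × 0.18 = 0.0738
  π_B·p_B = 0.40 × 0.22 = 0.088
  π_C·p_C = 0.19 × 0.27 = 0.0513
Sum: 0.0738 + 0.088 + 0.0513 = 0.2131
So the posterior for Segment C is 0.0513 / 0.2131 ≈ 0.2407.

0.2407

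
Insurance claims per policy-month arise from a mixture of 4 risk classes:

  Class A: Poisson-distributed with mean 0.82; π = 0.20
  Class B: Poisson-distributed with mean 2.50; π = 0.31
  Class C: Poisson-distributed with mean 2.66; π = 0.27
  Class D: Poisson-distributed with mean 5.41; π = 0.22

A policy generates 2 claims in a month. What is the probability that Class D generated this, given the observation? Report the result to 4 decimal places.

0.0756

The responsibility of component k is w_k f_k(x) divided by Σ_j w_j f_j(x).
Component likelihoods at x = 2 claims:
  f_A = e^(−0.82)·0.82^2/2! = 0.148073
  f_B = e^(−2.50)·2.50^2/2! = 0.256516
  f_C = e^(−2.66)·2.66^2/2! = 0.247463
  f_D = e^(−5.41)·5.41^2/2! = 0.0654382
Prior × likelihood for each component:
  w_A·f_A = 0.20 × 0.148073 = 0.0296146
  w_B·f_B = 0.31 × 0.256516 = 0.0795198
  w_C·f_C = 0.27 × 0.247463 = 0.066815
  w_D·f_D = 0.22 × 0.0654382 = 0.0143964
Sum: 0.0296146 + 0.0795198 + 0.066815 + 0.0143964 = 0.190346
P(Class D | data) = 0.0143964 / 0.190346 ≈ 0.0756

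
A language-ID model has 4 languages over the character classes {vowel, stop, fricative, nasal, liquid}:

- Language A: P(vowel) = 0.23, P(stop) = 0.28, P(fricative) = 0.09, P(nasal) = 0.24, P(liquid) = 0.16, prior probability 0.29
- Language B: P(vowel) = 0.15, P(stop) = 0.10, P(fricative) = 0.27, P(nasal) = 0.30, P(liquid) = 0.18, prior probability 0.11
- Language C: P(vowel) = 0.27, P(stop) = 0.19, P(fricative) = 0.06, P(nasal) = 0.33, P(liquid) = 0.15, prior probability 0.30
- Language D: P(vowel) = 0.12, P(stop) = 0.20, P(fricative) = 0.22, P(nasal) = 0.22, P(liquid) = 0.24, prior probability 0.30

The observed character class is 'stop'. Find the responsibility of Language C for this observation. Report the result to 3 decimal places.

Posterior ∝ prior × likelihood, so P(k | x) ∝ w_k f_k(x); normalise over all components.
Evaluate each component's likelihood at the observed value:
  p_A = 0.28
  p_B = 0.1
  p_C = 0.19
  p_D = 0.2
Unnormalised posteriors:
  w_A·p_A = 0.29 × 0.28 = 0.0812
  w_B·p_B = 0.11 × 0.1 = 0.011
  w_C·p_C = 0.30 × 0.19 = 0.057
  w_D·p_D = 0.30 × 0.2 = 0.06
Normaliser: 0.0812 + 0.011 + 0.057 + 0.06 = 0.2092
Responsibility of Language C: 0.057 / 0.2092 ≈ 0.272

0.272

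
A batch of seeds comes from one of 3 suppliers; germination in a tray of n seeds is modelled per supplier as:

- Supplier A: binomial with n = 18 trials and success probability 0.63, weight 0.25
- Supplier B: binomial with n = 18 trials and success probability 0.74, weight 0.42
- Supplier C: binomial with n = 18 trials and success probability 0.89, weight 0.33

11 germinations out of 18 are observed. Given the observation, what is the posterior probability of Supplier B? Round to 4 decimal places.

0.4520

By Bayes' theorem, P(k | x) = π_k f_k(x) / Σ_j π_j f_j(x).
Binomial probabilities:
  f_A = C(18,11)·0.63^11·0.37^7 = 31824·0.00620506·0.000949319 = 0.187462
  f_B = C(18,11)·0.74^11·0.26^7 = 31824·0.0364375·8.03181e-05 = 0.0931359
  f_C = C(18,11)·0.89^11·0.11^7 = 31824·0.277517·1.94872e-07 = 0.00172105
Weight by the priors:
  π_A·f_A = 0.25 × 0.187462 = 0.0468655
  π_B·f_B = 0.42 × 0.0931359 = 0.0391171
  π_C·f_C = 0.33 × 0.00172105 = 0.000567947
Sum: 0.0468655 + 0.0391171 + 0.000567947 = 0.0865505
So the posterior for Supplier B is 0.0391171 / 0.0865505 ≈ 0.4520.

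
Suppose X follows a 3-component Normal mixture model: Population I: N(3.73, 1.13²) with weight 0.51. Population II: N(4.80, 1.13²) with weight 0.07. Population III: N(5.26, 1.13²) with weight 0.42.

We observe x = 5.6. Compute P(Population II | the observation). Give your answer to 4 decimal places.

0.0930

Posterior ∝ prior × likelihood, so P(k | x) ∝ w_k f_k(x); normalise over all components.
Component likelihoods at x = 5.6:
  p_I = (1/(1.13·√(2π)))·exp(−(5.6−3.73)²/(2·1.13²)) = 0.353046·exp(-1.36929) = 0.089775
  p_II = (1/(1.13·√(2π)))·exp(−(5.6−4.80)²/(2·1.13²)) = 0.353046·exp(-0.25061) = 0.274786
  p_III = (1/(1.13·√(2π)))·exp(−(5.6−5.26)²/(2·1.13²)) = 0.353046·exp(-0.04527) = 0.337422
Multiply by the mixture weights:
  w_I·p_I = 0.51 × 0.089775 = 0.0457852
  w_II·p_II = 0.07 × 0.274786 = 0.019235
  w_III·p_III = 0.42 × 0.337422 = 0.141717
Denominator: 0.0457852 + 0.019235 + 0.141717 = 0.206737
P(Population II | data) ≈ 0.0930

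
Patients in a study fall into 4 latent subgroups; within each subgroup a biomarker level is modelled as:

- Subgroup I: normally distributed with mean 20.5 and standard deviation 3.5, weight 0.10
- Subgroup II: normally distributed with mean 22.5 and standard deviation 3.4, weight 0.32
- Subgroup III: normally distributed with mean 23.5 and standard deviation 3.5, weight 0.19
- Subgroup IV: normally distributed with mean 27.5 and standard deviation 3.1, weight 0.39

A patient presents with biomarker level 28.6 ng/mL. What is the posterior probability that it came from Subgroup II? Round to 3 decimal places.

0.119

The responsibility of component k is π_k f_k(x) divided by Σ_j π_j f_j(x).
Normal densities:
  p_I = 0.00783103
  p_II = 0.0234674
  p_III = 0.0394258
  p_IV = 0.120839
Prior × likelihood for each component:
  π_I·p_I = 0.10 × 0.00783103 = 0.000783103
  π_II·p_II = 0.32 × 0.0234674 = 0.00750957
  π_III·p_III = 0.19 × 0.0394258 = 0.00749091
  π_IV·p_IV = 0.39 × 0.120839 = 0.0471272
Evidence: 0.000783103 + 0.00750957 + 0.00749091 + 0.0471272 = 0.0629108
So the posterior for Subgroup II is 0.00750957 / 0.0629108 ≈ 0.119.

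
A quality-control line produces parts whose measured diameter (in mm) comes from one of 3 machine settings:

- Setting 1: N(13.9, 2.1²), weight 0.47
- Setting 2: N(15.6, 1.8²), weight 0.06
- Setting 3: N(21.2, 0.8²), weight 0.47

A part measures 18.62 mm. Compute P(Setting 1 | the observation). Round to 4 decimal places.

0.6110

The responsibility of component k is π_k f_k(x) divided by Σ_j π_j f_j(x).
Normal densities:
  L_1 = 0.0151953
  L_2 = 0.0542477
  L_3 = 0.00275013
Multiply by the mixture weights:
  π_1·L_1 = 0.47 × 0.0151953 = 0.00714177
  π_2·L_2 = 0.06 × 0.0542477 = 0.00325486
  π_3·L_3 = 0.47 × 0.00275013 = 0.00129256
Marginal: 0.00714177 + 0.00325486 + 0.00129256 = 0.0116892
Responsibility of Setting 1: 0.00714177 / 0.0116892 ≈ 0.6110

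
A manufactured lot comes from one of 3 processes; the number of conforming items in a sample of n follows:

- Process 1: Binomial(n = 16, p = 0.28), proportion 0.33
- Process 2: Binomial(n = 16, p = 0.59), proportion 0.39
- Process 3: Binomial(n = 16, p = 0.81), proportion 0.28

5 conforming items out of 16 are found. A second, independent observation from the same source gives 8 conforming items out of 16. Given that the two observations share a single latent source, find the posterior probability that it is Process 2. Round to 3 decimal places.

Posterior ∝ prior × likelihood, so P(k | x) ∝ π_k f_k(x); normalise over all components.
Since both observations come from the same component, the likelihood for component k is f_k(x₁)·f_k(x₂).
  p_1 = [C(16,5)·0.28^5·0.72^11 = 4368·0.00172104·0.0269561 = 0.202642] × [0.0351158] = 0.00711595
  p_2 = [C(16,5)·0.59^5·0.41^11 = 4368·0.0714924·5.50329e-05 = 0.0171856] × [0.150892] = 0.00259317
  p_3 = [C(16,5)·0.81^5·0.19^11 = 4368·0.348678·1.1649e-08 = 1.77418e-05] × [0.0040503] = 7.18596e-08
Unnormalised posteriors:
  π_1·p_1 = 0.33 × 0.00711595 = 0.00234826
  π_2·p_2 = 0.39 × 0.00259317 = 0.00101134
  π_3·p_3 = 0.28 × 7.18596e-08 = 2.01207e-08
Normaliser: 0.00234826 + 0.00101134 + 2.01207e-08 = 0.00335962
Responsibility of Process 2: 0.00101134 / 0.00335962 ≈ 0.301

0.301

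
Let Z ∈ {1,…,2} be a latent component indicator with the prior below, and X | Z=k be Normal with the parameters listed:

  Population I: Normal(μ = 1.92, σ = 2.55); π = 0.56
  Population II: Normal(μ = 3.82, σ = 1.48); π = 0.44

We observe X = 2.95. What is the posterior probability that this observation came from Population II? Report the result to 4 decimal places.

0.5527

By Bayes' theorem, P(k | x) = π_k f_k(x) / Σ_j π_j f_j(x).
Component likelihoods at x = 2.95:
  f_I = 0.144192
  f_II = 0.226784
Weight by the priors:
  π_I·f_I = 0.56 × 0.144192 = 0.0807476
  π_II·f_II = 0.44 × 0.226784 = 0.099785
Evidence: 0.0807476 + 0.099785 = 0.180533
P(Population II | x) ≈ 0.5527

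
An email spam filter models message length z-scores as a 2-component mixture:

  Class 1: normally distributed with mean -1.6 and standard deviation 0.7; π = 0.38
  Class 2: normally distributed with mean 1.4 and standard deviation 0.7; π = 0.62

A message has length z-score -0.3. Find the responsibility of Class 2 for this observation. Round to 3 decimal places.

0.324

The responsibility of component k is π_k f_k(x) divided by Σ_j π_j f_j(x).
Component likelihoods at x = -0.3:
  f_1 = (1/(0.7·√(2π)))·exp(−(-0.3−-1.6)²/(2·0.7²)) = 0.569918·exp(-1.72449) = 0.101596
  f_2 = (1/(0.7·√(2π)))·exp(−(-0.3−1.4)²/(2·0.7²)) = 0.569918·exp(-2.94898) = 0.0298598
Multiply by the mixture weights:
  π_1·f_1 = 0.38 × 0.101596 = 0.0386064
  π_2·f_2 = 0.62 × 0.0298598 = 0.0185131
Marginal: 0.0386064 + 0.0185131 = 0.0571194
P(Class 2 | x) ≈ 0.324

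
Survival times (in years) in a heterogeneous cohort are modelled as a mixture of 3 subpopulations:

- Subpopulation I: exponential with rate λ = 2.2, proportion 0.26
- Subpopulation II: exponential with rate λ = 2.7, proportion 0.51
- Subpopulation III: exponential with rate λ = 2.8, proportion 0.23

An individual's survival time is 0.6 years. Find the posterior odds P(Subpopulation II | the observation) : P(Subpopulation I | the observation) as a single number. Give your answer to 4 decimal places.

Since P(k|x) ∝ w_k f_k(x), the posterior odds are w_i f_i(x) / (w_j f_j(x)).
Component likelihoods at x = 0.6 years:
  L_I = 2.2·e^(−2.2·0.6) = 2.2·e^(−1.3200) = 0.587698
  L_II = 2.7·e^(−2.7·0.6) = 2.7·e^(−1.6200) = 0.534326
  L_III = 2.8·e^(−2.8·0.6) = 2.8·e^(−1.6800) = 0.521847
Odds = (0.51/0.26) × (0.534326/0.587698) = 1.96154 × 0.909186 ≈ 1.7834

1.7834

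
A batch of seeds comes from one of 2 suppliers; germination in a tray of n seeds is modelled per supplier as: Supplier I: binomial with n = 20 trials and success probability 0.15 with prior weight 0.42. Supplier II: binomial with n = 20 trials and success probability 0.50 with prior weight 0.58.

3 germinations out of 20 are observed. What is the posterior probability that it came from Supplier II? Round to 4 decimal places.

0.0061

The responsibility of component k is π_k f_k(x) divided by Σ_j π_j f_j(x).
Evaluate each component's likelihood at the observed value:
  f_I = C(20,3)·0.15^3·0.85^17 = 1140·0.003375·0.0631134 = 0.242829
  f_II = C(20,3)·0.50^3·0.50^17 = 1140·0.125·7.62939e-06 = 0.00108719
Unnormalised posteriors:
  π_I·f_I = 0.42 × 0.242829 = 0.101988
  π_II·f_II = 0.58 × 0.00108719 = 0.000630569
Sum: 0.101988 + 0.000630569 = 0.102619
Responsibility of Supplier II: 0.000630569 / 0.102619 ≈ 0.0061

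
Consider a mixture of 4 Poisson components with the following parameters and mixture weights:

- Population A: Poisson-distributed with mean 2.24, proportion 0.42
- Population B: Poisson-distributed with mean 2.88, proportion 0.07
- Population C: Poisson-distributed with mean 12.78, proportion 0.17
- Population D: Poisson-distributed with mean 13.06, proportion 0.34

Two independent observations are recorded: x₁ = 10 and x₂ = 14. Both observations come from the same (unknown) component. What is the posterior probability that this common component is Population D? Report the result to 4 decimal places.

Posterior ∝ prior × likelihood, so P(k | x) ∝ π_k f_k(x); normalise over all components.
Since both observations come from the same component, the likelihood for component k is f_k(x₁)·f_k(x₂).
  p_A = [e^(−2.24)·2.24^10/10! = 9.33034e-05] × [9.77787e-08] = 9.12309e-12
  p_B = [e^(−2.88)·2.88^10/10! = 0.000607287] × [1.73908e-06] = 1.05612e-09
  p_C = [e^(−12.78)·12.78^10/10! = 0.0902115] × [0.100171] = 0.00903654
  p_D = [e^(−13.06)·13.06^10/10! = 0.0846804] × [0.102544] = 0.00868346
Weight by the priors:
  π_A·p_A = 0.42 × 9.12309e-12 = 3.8317e-12
  π_B·p_B = 0.07 × 1.05612e-09 = 7.39282e-11
  π_C·p_C = 0.17 × 0.00903654 = 0.00153621
  π_D·p_D = 0.34 × 0.00868346 = 0.00295238
Evidence: 3.8317e-12 + 7.39282e-11 + 0.00153621 + 0.00295238 = 0.00448859
Responsibility of Population D: 0.00295238 / 0.00448859 ≈ 0.6578

0.6578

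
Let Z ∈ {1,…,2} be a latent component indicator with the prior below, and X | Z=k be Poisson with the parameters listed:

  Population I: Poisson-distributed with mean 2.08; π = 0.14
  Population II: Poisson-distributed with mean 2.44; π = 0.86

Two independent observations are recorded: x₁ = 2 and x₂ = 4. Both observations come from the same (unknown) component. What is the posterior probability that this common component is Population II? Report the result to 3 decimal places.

Posterior ∝ prior × likelihood, so P(k | x) ∝ π_k f_k(x); normalise over all components.
Since both observations come from the same component, the likelihood for component k is f_k(x₁)·f_k(x₂).
  L_I = [0.270249] × [0.0974338] = 0.0263314
  L_II = [0.25946] × [0.128727] = 0.0333996
Unnormalised posteriors:
  π_I·L_I = 0.14 × 0.0263314 = 0.00368639
  π_II·L_II = 0.86 × 0.0333996 = 0.0287236
Marginal: 0.00368639 + 0.0287236 = 0.03241
P(Population II | x) ≈ 0.886

0.886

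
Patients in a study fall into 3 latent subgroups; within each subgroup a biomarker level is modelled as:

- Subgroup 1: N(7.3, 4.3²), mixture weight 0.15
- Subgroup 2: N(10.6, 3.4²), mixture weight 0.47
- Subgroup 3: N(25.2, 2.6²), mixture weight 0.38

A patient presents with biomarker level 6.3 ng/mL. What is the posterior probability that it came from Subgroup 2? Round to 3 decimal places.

0.647

P(component k | x) = P(Z=k)·f_k(x) / marginal(x), where marginal(x) = Σ_j P(Z=j)·f_j(x).
Component likelihoods at x = 6.3 ng/mL:
  p_1 = (1/(4.3·√(2π)))·exp(−(6.3−7.3)²/(2·4.3²)) = 0.092777·exp(-0.02704) = 0.090302
  p_2 = (1/(3.4·√(2π)))·exp(−(6.3−10.6)²/(2·3.4²)) = 0.117336·exp(-0.79974) = 0.0527361
  p_3 = (1/(2.6·√(2π)))·exp(−(6.3−25.2)²/(2·2.6²)) = 0.153439·exp(-26.42086) = 5.1464e-13
Weight by the priors:
  P(Z=1)·p_1 = 0.15 × 0.090302 = 0.0135453
  P(Z=2)·p_2 = 0.47 × 0.0527361 = 0.024786
  P(Z=3)·p_3 = 0.38 × 5.1464e-13 = 1.95563e-13
Sum: 0.0135453 + 0.024786 + 1.95563e-13 = 0.0383313
Responsibility of Subgroup 2: 0.024786 / 0.0383313 ≈ 0.647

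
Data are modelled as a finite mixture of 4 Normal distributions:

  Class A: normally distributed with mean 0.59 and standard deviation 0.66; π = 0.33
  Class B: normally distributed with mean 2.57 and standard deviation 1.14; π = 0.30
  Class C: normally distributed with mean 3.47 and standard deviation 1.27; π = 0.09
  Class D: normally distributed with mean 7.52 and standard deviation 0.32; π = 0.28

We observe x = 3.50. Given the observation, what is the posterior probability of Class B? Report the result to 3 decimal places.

Posterior ∝ prior × likelihood, so P(k | x) ∝ π_k f_k(x); normalise over all components.
Evaluate each component's likelihood at the observed value:
  f_A = (1/(0.66·√(2π)))·exp(−(3.50−0.59)²/(2·0.66²)) = 0.604458·exp(-9.72004) = 3.63083e-05
  f_B = (1/(1.14·√(2π)))·exp(−(3.50−2.57)²/(2·1.14²)) = 0.349949·exp(-0.33276) = 0.250894
  f_C = (1/(1.27·√(2π)))·exp(−(3.50−3.47)²/(2·1.27²)) = 0.314128·exp(-0.00028) = 0.31404
  f_D = (1/(0.32·√(2π)))·exp(−(3.50−7.52)²/(2·0.32²)) = 1.246695·exp(-78.90820) = 6.70445e-35
Unnormalised posteriors:
  π_A·f_A = 0.33 × 3.63083e-05 = 1.19817e-05
  π_B·f_B = 0.30 × 0.250894 = 0.0752683
  π_C·f_C = 0.09 × 0.31404 = 0.0282636
  π_D·f_D = 0.28 × 6.70445e-35 = 1.87724e-35
Sum: 1.19817e-05 + 0.0752683 + 0.0282636 + 1.87724e-35 = 0.103544
So the posterior for Class B is 0.0752683 / 0.103544 ≈ 0.727.

0.727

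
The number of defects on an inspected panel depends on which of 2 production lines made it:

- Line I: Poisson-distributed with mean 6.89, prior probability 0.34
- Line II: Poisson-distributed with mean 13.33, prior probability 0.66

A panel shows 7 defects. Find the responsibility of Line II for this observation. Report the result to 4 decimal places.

Apply Bayes' rule: the posterior for each component is proportional to its prior times its likelihood at x.
Evaluate each component's likelihood at the observed value:
  L_I = 0.148873
  L_II = 0.0241121
Weight by the priors:
  π_I·L_I = 0.34 × 0.148873 = 0.0506167
  π_II·L_II = 0.66 × 0.0241121 = 0.015914
Denominator: 0.0506167 + 0.015914 = 0.0665307
So the posterior for Line II is 0.015914 / 0.0665307 ≈ 0.2392.

0.2392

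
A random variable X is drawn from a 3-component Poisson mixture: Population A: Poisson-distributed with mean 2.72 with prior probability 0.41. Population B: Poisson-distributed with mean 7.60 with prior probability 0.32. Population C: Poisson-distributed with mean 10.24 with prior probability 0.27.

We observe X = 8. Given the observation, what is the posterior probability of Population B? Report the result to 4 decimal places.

The responsibility of component k is π_k f_k(x) divided by Σ_j π_j f_j(x).
Poisson probabilities:
  f_A = 0.00489497
  f_B = 0.13815
  f_C = 0.107079
Prior × likelihood for each component:
  π_A·f_A = 0.41 × 0.00489497 = 0.00200694
  π_B·f_B = 0.32 × 0.13815 = 0.0442079
  π_C·f_C = 0.27 × 0.107079 = 0.0289113
Normaliser: 0.00200694 + 0.0442079 + 0.0289113 = 0.0751261
Responsibility of Population B: 0.0442079 / 0.0751261 ≈ 0.5884

0.5884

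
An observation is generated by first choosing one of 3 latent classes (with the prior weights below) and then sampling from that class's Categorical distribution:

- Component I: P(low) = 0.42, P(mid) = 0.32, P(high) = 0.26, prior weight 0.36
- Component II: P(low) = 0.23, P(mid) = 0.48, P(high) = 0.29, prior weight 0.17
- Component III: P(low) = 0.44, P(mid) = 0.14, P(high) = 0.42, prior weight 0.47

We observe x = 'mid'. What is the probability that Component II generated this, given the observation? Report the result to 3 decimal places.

0.311

By Bayes' theorem, P(k | x) = P(Z=k) f_k(x) / Σ_j P(Z=j) f_j(x).
Evaluate each component's likelihood at the observed value:
  f_I = 0.32
  f_II = 0.48
  f_III = 0.14
Unnormalised posteriors:
  P(Z=I)·f_I = 0.36 × 0.32 = 0.1152
  P(Z=II)·f_II = 0.17 × 0.48 = 0.0816
  P(Z=III)·f_III = 0.47 × 0.14 = 0.0658
Normaliser: 0.1152 + 0.0816 + 0.0658 = 0.2626
Responsibility of Component II: 0.0816 / 0.2626 ≈ 0.311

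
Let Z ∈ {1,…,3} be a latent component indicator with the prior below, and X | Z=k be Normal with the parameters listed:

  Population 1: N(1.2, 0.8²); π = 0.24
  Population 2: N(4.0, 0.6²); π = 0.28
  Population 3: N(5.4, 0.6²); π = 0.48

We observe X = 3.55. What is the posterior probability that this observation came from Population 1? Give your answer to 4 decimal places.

P(component k | x) = P(Z=k)·f_k(x) / marginal(x), where marginal(x) = Σ_j P(Z=j)·f_j(x).
Component likelihoods at x = 3.55:
  f_1 = 0.00666925
  f_2 = 0.501896
  f_3 = 0.00573261
Unnormalised posteriors:
  P(Z=1)·f_1 = 0.24 × 0.00666925 = 0.00160062
  P(Z=2)·f_2 = 0.28 × 0.501896 = 0.140531
  P(Z=3)·f_3 = 0.48 × 0.00573261 = 0.00275165
Marginal: 0.00160062 + 0.140531 + 0.00275165 = 0.144883
So the posterior for Population 1 is 0.00160062 / 0.144883 ≈ 0.0110.

0.0110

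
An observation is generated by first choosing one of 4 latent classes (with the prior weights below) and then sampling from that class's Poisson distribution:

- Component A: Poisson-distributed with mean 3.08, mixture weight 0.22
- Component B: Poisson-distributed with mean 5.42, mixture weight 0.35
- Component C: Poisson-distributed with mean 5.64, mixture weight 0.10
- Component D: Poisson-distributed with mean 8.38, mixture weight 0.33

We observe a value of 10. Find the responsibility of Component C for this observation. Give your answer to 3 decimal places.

0.066

P(component k | x) = π_k·f_k(x) / marginal(x), where marginal(x) = Σ_j π_j·f_j(x).
Component likelihoods at x = 10:
  L_A = e^(−3.08)·3.08^10/10! = 0.00097301
  L_B = e^(−5.42)·5.42^10/10! = 0.0266903
  L_C = e^(−5.64)·5.64^10/10! = 0.0318865
  L_D = e^(−8.38)·8.38^10/10! = 0.107967
Weight by the priors:
  π_A·L_A = 0.22 × 0.00097301 = 0.000214062
  π_B·L_B = 0.35 × 0.0266903 = 0.00934161
  π_C·L_C = 0.10 × 0.0318865 = 0.00318865
  π_D·L_D = 0.33 × 0.107967 = 0.035629
Normaliser: 0.000214062 + 0.00934161 + 0.00318865 + 0.035629 = 0.0483733
So the posterior for Component C is 0.00318865 / 0.0483733 ≈ 0.066.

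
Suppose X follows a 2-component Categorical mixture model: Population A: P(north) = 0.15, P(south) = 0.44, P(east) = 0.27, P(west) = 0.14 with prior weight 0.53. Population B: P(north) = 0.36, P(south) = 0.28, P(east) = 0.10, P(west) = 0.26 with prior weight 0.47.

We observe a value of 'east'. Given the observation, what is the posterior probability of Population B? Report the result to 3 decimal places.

0.247

Posterior ∝ prior × likelihood, so P(k | x) ∝ P(Z=k) f_k(x); normalise over all components.
Categorical probabilities:
  L_A = P(east | comp) = 0.27
  L_B = P(east | comp) = 0.10
Weight by the priors:
  P(Z=A)·L_A = 0.53 × 0.27 = 0.1431
  P(Z=B)·L_B = 0.47 × 0.1 = 0.047
Evidence: 0.1431 + 0.047 = 0.1901
P(Population B | data) ≈ 0.247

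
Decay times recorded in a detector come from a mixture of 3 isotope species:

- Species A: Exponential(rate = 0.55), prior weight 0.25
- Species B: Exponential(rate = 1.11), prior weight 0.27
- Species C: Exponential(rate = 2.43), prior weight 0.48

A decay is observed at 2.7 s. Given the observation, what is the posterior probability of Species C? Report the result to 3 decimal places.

Posterior ∝ prior × likelihood, so P(k | x) ∝ π_k f_k(x); normalise over all components.
Component likelihoods at x = 2.7 s:
  p_A = 0.124576
  p_B = 0.0554297
  p_C = 0.00343716
Multiply by the mixture weights:
  π_A·p_A = 0.25 × 0.124576 = 0.0311441
  π_B·p_B = 0.27 × 0.0554297 = 0.014966
  π_C·p_C = 0.48 × 0.00343716 = 0.00164984
Evidence: 0.0311441 + 0.014966 + 0.00164984 = 0.0477599
Responsibility of Species C: 0.00164984 / 0.0477599 ≈ 0.035

0.035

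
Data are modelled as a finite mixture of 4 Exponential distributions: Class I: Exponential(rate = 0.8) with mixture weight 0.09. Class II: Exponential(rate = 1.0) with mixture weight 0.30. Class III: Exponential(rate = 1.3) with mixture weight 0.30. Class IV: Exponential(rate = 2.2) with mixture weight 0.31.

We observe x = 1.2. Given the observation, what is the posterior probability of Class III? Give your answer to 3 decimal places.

0.330

By Bayes' theorem, P(k | x) = P(Z=k) f_k(x) / Σ_j P(Z=j) f_j(x).
Exponential densities:
  f_I = 0.8·e^(−0.8·1.2) = 0.8·e^(−0.9600) = 0.306314
  f_II = 1.0·e^(−1.0·1.2) = 1.0·e^(−1.2000) = 0.301194
  f_III = 1.3·e^(−1.3·1.2) = 1.3·e^(−1.5600) = 0.273177
  f_IV = 2.2·e^(−2.2·1.2) = 2.2·e^(−2.6400) = 0.156995
Weight by the priors:
  P(Z=I)·f_I = 0.09 × 0.306314 = 0.0275683
  P(Z=II)·f_II = 0.30 × 0.301194 = 0.0903583
  P(Z=III)·f_III = 0.30 × 0.273177 = 0.0819531
  P(Z=IV)·f_IV = 0.31 × 0.156995 = 0.0486684
Denominator: 0.0275683 + 0.0903583 + 0.0819531 + 0.0486684 = 0.248548
P(Class III | data) = 0.0819531 / 0.248548 ≈ 0.330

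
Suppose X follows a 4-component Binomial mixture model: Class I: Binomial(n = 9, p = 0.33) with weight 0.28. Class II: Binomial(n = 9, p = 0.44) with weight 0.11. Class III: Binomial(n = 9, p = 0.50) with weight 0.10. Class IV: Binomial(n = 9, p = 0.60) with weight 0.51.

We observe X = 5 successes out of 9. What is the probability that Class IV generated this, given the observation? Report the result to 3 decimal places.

0.631

The responsibility of component k is w_k f_k(x) divided by Σ_j w_j f_j(x).
Component likelihoods at x = 5 successes out of 9:
  f_I = C(9,5)·0.33^5·0.67^4 = 126·0.00391354·0.201511 = 0.0993664
  f_II = C(9,5)·0.44^5·0.56^4 = 126·0.0164916·0.098345 = 0.204355
  f_III = C(9,5)·0.50^5·0.50^4 = 126·0.03125·0.0625 = 0.246094
  f_IV = C(9,5)·0.60^5·0.40^4 = 126·0.07776·0.0256 = 0.250823
Unnormalised posteriors:
  w_I·f_I = 0.28 × 0.0993664 = 0.0278226
  w_II·f_II = 0.11 × 0.204355 = 0.0224791
  w_III·f_III = 0.10 × 0.246094 = 0.0246094
  w_IV·f_IV = 0.51 × 0.250823 = 0.12792
Marginal: 0.0278226 + 0.0224791 + 0.0246094 + 0.12792 = 0.202831
So the posterior for Class IV is 0.12792 / 0.202831 ≈ 0.631.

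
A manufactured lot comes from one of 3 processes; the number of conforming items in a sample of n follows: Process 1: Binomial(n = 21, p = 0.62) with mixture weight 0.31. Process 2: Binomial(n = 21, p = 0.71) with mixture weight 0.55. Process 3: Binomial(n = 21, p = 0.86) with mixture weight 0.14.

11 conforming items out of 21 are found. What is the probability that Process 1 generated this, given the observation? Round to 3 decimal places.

0.654

Apply Bayes' rule: the posterior for each component is proportional to its prior times its likelihood at x.
Component likelihoods at x = 11 conforming items out of 21:
  p_1 = C(21,11)·0.62^11·0.38^10 = 352716·0.00520366·6.27821e-05 = 0.115231
  p_2 = C(21,11)·0.71^11·0.29^10 = 352716·0.0231122·4.20707e-06 = 0.0342963
  p_3 = C(21,11)·0.86^11·0.14^10 = 352716·0.190319·2.89255e-09 = 0.000194173
Prior × likelihood for each component:
  π_1·p_1 = 0.31 × 0.115231 = 0.0357216
  π_2·p_2 = 0.55 × 0.0342963 = 0.018863
  π_3·p_3 = 0.14 × 0.000194173 = 2.71842e-05
Normaliser: 0.0357216 + 0.018863 + 2.71842e-05 = 0.0546118
P(Process 1 | 11 conforming items out of 21) = 0.0357216 / 0.0546118 ≈ 0.654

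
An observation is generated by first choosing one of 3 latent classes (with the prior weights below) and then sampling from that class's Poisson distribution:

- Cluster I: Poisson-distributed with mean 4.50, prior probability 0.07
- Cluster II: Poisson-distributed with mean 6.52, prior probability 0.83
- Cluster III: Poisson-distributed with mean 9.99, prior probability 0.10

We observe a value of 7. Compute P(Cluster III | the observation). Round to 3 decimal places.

0.066

P(component k | x) = w_k·f_k(x) / marginal(x), where marginal(x) = Σ_j w_j·f_j(x).
Component likelihoods at x = 7:
  L_I = 0.0823629
  L_II = 0.146454
  L_III = 0.0903496
Multiply by the mixture weights:
  w_I·L_I = 0.07 × 0.0823629 = 0.00576541
  w_II·L_II = 0.83 × 0.146454 = 0.121557
  w_III·L_III = 0.10 × 0.0903496 = 0.00903496
Normaliser: 0.00576541 + 0.121557 + 0.00903496 = 0.136358
P(Cluster III | x) ≈ 0.066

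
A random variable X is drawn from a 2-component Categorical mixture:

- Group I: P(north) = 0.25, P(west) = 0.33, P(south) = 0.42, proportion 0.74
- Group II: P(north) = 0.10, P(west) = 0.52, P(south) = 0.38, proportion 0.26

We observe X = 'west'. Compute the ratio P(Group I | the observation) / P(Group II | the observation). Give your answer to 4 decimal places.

Since P(k|x) ∝ w_k f_k(x), the posterior odds are w_i f_i(x) / (w_j f_j(x)).
Categorical probabilities:
  L_I = P(west | comp) = 0.33
  L_II = P(west | comp) = 0.52
Posterior odds = (w_I·L_I) / (w_II·L_II) = (0.74·0.33) / (0.26·0.52) = 0.2442 / 0.1352 ≈ 1.8062

1.8062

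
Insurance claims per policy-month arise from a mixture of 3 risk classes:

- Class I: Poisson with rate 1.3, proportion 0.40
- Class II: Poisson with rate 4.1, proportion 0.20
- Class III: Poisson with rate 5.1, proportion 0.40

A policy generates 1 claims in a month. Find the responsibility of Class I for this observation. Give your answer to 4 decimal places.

0.8448

Posterior ∝ prior × likelihood, so P(k | x) ∝ P(Z=k) f_k(x); normalise over all components.
Component likelihoods at x = 1 claims:
  p_I = e^(−1.3)·1.3^1/1! = 0.354291
  p_II = e^(−4.1)·4.1^1/1! = 0.067948
  p_III = e^(−5.1)·5.1^1/1! = 0.0310934
Unnormalised posteriors:
  P(Z=I)·p_I = 0.40 × 0.354291 = 0.141717
  P(Z=II)·p_II = 0.20 × 0.067948 = 0.0135896
  P(Z=III)·p_III = 0.40 × 0.0310934 = 0.0124374
Denominator: 0.141717 + 0.0135896 + 0.0124374 = 0.167743
So the posterior for Class I is 0.141717 / 0.167743 ≈ 0.8448.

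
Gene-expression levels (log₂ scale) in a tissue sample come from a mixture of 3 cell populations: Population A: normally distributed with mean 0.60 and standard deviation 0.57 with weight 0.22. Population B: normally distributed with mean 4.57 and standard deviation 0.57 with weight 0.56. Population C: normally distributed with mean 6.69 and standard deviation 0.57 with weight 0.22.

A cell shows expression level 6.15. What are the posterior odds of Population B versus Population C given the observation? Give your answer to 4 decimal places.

0.0855

Posterior odds = (π_i f_i(x)) / (π_j f_j(x)); the normalising sum cancels.
Component likelihoods at x = 6.15:
  f_A = (1/(0.57·√(2π)))·exp(−(6.15−0.60)²/(2·0.57²)) = 0.699899·exp(-47.40305) = 1.81198e-21
  f_B = (1/(0.57·√(2π)))·exp(−(6.15−4.57)²/(2·0.57²)) = 0.699899·exp(-3.84180) = 0.0150163
  f_C = (1/(0.57·√(2π)))·exp(−(6.15−6.69)²/(2·0.57²)) = 0.699899·exp(-0.44875) = 0.446832
Posterior odds = (π_B·f_B) / (π_C·f_C) = (0.56·0.0150163) / (0.22·0.446832) = 0.00840914 / 0.098303 ≈ 0.0855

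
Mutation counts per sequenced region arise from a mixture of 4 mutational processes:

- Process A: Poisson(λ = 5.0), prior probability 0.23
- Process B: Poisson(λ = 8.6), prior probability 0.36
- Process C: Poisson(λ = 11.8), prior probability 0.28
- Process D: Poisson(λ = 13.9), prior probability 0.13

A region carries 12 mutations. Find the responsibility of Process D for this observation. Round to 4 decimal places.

0.1897

Apply Bayes' rule: the posterior for each component is proportional to its prior times its likelihood at x.
Component likelihoods at x = 12 mutations:
  p_A = 0.00343424
  p_B = 0.0629089
  p_C = 0.114175
  p_D = 0.0998039
Multiply by the mixture weights:
  π_A·p_A = 0.23 × 0.00343424 = 0.000789875
  π_B·p_B = 0.36 × 0.0629089 = 0.0226472
  π_C·p_C = 0.28 × 0.114175 = 0.0319691
  π_D·p_D = 0.13 × 0.0998039 = 0.0129745
Denominator: 0.000789875 + 0.0226472 + 0.0319691 + 0.0129745 = 0.0683807
P(Process D | x) ≈ 0.1897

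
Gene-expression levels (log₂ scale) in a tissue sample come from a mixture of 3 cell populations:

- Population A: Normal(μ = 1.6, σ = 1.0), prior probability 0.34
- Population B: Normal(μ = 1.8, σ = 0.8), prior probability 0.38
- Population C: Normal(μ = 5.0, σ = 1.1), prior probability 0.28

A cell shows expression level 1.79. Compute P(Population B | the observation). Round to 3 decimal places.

P(component k | x) = π_k·f_k(x) / marginal(x), where marginal(x) = Σ_j π_j·f_j(x).
Component likelihoods at x = 1.79:
  f_A = (1/(1.0·√(2π)))·exp(−(1.79−1.6)²/(2·1.0²)) = 0.398942·exp(-0.01805) = 0.391806
  f_B = (1/(0.8·√(2π)))·exp(−(1.79−1.8)²/(2·0.8²)) = 0.498678·exp(-0.00008) = 0.498639
  f_C = (1/(1.1·√(2π)))·exp(−(1.79−5.0)²/(2·1.1²)) = 0.362675·exp(-4.25789) = 0.00513261
Unnormalised posteriors:
  π_A·f_A = 0.34 × 0.391806 = 0.133214
  π_B·f_B = 0.38 × 0.498639 = 0.189483
  π_C·f_C = 0.28 × 0.00513261 = 0.00143713
Sum: 0.133214 + 0.189483 + 0.00143713 = 0.324134
So the posterior for Population B is 0.189483 / 0.324134 ≈ 0.585.

0.585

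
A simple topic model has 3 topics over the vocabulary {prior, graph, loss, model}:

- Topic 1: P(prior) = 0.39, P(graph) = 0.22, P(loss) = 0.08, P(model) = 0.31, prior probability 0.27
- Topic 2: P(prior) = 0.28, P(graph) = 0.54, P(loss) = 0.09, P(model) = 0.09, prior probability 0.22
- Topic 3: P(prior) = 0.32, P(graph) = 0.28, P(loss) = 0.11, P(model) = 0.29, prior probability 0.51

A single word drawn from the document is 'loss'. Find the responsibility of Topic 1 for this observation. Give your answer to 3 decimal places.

P(component k | x) = π_k·f_k(x) / marginal(x), where marginal(x) = Σ_j π_j·f_j(x).
Categorical probabilities:
  p_1 = P(loss | comp) = 0.08
  p_2 = P(loss | comp) = 0.09
  p_3 = P(loss | comp) = 0.11
Unnormalised posteriors:
  π_1·p_1 = 0.27 × 0.08 = 0.0216
  π_2·p_2 = 0.22 × 0.09 = 0.0198
  π_3·p_3 = 0.51 × 0.11 = 0.0561
Sum: 0.0216 + 0.0198 + 0.0561 = 0.0975
P(Topic 1 | data) ≈ 0.222

0.222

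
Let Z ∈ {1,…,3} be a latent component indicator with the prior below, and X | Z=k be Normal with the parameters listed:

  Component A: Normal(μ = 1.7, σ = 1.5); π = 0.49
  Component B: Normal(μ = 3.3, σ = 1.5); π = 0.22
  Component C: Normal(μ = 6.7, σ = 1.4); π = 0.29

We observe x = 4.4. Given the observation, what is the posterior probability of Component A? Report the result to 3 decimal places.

0.281

P(component k | x) = π_k·f_k(x) / marginal(x), where marginal(x) = Σ_j π_j·f_j(x).
Normal densities:
  f_A = (1/(1.5·√(2π)))·exp(−(4.4−1.7)²/(2·1.5²)) = 0.265962·exp(-1.62000) = 0.0526334
  f_B = (1/(1.5·√(2π)))·exp(−(4.4−3.3)²/(2·1.5²)) = 0.265962·exp(-0.26889) = 0.203255
  f_C = (1/(1.4·√(2π)))·exp(−(4.4−6.7)²/(2·1.4²)) = 0.284959·exp(-1.34949) = 0.0739105
Multiply by the mixture weights:
  π_A·f_A = 0.49 × 0.0526334 = 0.0257904
  π_B·f_B = 0.22 × 0.203255 = 0.0447162
  π_C·f_C = 0.29 × 0.0739105 = 0.021434
Normaliser: 0.0257904 + 0.0447162 + 0.021434 = 0.0919406
So the posterior for Component A is 0.0257904 / 0.0919406 ≈ 0.281.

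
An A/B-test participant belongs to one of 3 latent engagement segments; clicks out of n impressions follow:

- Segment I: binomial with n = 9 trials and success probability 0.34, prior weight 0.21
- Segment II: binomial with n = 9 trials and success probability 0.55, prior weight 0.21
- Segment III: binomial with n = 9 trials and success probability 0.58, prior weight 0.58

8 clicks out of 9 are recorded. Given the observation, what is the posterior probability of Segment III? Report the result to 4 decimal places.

P(component k | x) = w_k·f_k(x) / marginal(x), where marginal(x) = Σ_j w_j·f_j(x).
Component likelihoods at x = 8 clicks out of 9:
  L_I = C(9,8)·0.34^8·0.66^1 = 9·0.000178579·0.66 = 0.00106076
  L_II = C(9,8)·0.55^8·0.45^1 = 9·0.00837339·0.45 = 0.0339122
  L_III = C(9,8)·0.58^8·0.42^1 = 9·0.0128063·0.42 = 0.0484078
Prior × likelihood for each component:
  w_I·L_I = 0.21 × 0.00106076 = 0.00022276
  w_II·L_II = 0.21 × 0.0339122 = 0.00712157
  w_III·L_III = 0.58 × 0.0484078 = 0.0280766
Normaliser: 0.00022276 + 0.00712157 + 0.0280766 = 0.0354209
Responsibility of Segment III: 0.0280766 / 0.0354209 ≈ 0.7927

0.7927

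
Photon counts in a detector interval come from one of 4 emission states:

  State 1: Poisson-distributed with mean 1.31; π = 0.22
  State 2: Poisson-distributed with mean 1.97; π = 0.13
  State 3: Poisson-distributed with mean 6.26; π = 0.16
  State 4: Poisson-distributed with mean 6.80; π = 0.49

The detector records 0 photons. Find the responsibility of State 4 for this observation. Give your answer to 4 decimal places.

Apply Bayes' rule: the posterior for each component is proportional to its prior times its likelihood at x.
Evaluate each component's likelihood at the observed value:
  p_1 = e^(−1.31)·1.31^0/0! = 0.26982
  p_2 = e^(−1.97)·1.97^0/0! = 0.139457
  p_3 = e^(−6.26)·6.26^0/0! = 0.00191125
  p_4 = e^(−6.80)·6.80^0/0! = 0.00111378
Multiply by the mixture weights:
  π_1·p_1 = 0.22 × 0.26982 = 0.0593604
  π_2·p_2 = 0.13 × 0.139457 = 0.0181294
  π_3·p_3 = 0.16 × 0.00191125 = 0.000305799
  π_4·p_4 = 0.49 × 0.00111378 = 0.00054575
Sum: 0.0593604 + 0.0181294 + 0.000305799 + 0.00054575 = 0.0783414
P(State 4 | the observation) = 0.00054575 / 0.0783414 ≈ 0.0070

0.0070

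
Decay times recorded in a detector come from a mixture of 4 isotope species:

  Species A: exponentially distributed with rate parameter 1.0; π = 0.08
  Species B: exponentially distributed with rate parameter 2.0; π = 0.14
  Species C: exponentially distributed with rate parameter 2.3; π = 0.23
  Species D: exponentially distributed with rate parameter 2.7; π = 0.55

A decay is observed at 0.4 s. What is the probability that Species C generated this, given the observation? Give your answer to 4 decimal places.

0.2357

P(component k | x) = π_k·f_k(x) / marginal(x), where marginal(x) = Σ_j π_j·f_j(x).
Evaluate each component's likelihood at the observed value:
  f_A = 1.0·e^(−1.0·0.4) = 1.0·e^(−0.4000) = 0.67032
  f_B = 2.0·e^(−2.0·0.4) = 2.0·e^(−0.8000) = 0.898658
  f_C = 2.3·e^(−2.3·0.4) = 2.3·e^(−0.9200) = 0.916594
  f_D = 2.7·e^(−2.7·0.4) = 2.7·e^(−1.0800) = 0.916908
Prior × likelihood for each component:
  π_A·f_A = 0.08 × 0.67032 = 0.0536256
  π_B·f_B = 0.14 × 0.898658 = 0.125812
  π_C·f_C = 0.23 × 0.916594 = 0.210817
  π_D·f_D = 0.55 × 0.916908 = 0.504299
Marginal: 0.0536256 + 0.125812 + 0.210817 + 0.504299 = 0.894554
So the posterior for Species C is 0.210817 / 0.894554 ≈ 0.2357.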